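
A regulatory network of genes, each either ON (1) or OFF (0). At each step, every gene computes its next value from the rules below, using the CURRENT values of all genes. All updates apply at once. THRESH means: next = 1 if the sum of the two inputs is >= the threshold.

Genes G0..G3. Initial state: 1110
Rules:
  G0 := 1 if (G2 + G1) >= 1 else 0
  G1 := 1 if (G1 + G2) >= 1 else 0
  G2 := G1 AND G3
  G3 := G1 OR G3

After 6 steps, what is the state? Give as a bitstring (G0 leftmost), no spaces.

Step 1: G0=(1+1>=1)=1 G1=(1+1>=1)=1 G2=G1&G3=1&0=0 G3=G1|G3=1|0=1 -> 1101
Step 2: G0=(0+1>=1)=1 G1=(1+0>=1)=1 G2=G1&G3=1&1=1 G3=G1|G3=1|1=1 -> 1111
Step 3: G0=(1+1>=1)=1 G1=(1+1>=1)=1 G2=G1&G3=1&1=1 G3=G1|G3=1|1=1 -> 1111
Step 4: G0=(1+1>=1)=1 G1=(1+1>=1)=1 G2=G1&G3=1&1=1 G3=G1|G3=1|1=1 -> 1111
Step 5: G0=(1+1>=1)=1 G1=(1+1>=1)=1 G2=G1&G3=1&1=1 G3=G1|G3=1|1=1 -> 1111
Step 6: G0=(1+1>=1)=1 G1=(1+1>=1)=1 G2=G1&G3=1&1=1 G3=G1|G3=1|1=1 -> 1111

1111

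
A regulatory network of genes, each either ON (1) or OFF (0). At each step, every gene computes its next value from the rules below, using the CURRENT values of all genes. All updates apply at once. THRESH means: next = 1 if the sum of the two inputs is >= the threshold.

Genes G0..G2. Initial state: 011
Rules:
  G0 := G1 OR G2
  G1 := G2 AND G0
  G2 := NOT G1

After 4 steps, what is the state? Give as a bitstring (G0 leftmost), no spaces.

Step 1: G0=G1|G2=1|1=1 G1=G2&G0=1&0=0 G2=NOT G1=NOT 1=0 -> 100
Step 2: G0=G1|G2=0|0=0 G1=G2&G0=0&1=0 G2=NOT G1=NOT 0=1 -> 001
Step 3: G0=G1|G2=0|1=1 G1=G2&G0=1&0=0 G2=NOT G1=NOT 0=1 -> 101
Step 4: G0=G1|G2=0|1=1 G1=G2&G0=1&1=1 G2=NOT G1=NOT 0=1 -> 111

111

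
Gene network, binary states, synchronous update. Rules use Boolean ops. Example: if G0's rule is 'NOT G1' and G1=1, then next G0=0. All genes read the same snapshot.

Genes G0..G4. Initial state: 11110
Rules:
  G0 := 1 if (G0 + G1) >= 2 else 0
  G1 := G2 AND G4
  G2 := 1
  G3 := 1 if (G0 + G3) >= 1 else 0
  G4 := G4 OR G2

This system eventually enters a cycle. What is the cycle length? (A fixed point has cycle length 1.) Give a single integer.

Step 0: 11110
Step 1: G0=(1+1>=2)=1 G1=G2&G4=1&0=0 G2=1(const) G3=(1+1>=1)=1 G4=G4|G2=0|1=1 -> 10111
Step 2: G0=(1+0>=2)=0 G1=G2&G4=1&1=1 G2=1(const) G3=(1+1>=1)=1 G4=G4|G2=1|1=1 -> 01111
Step 3: G0=(0+1>=2)=0 G1=G2&G4=1&1=1 G2=1(const) G3=(0+1>=1)=1 G4=G4|G2=1|1=1 -> 01111
State from step 3 equals state from step 2 -> cycle length 1

Answer: 1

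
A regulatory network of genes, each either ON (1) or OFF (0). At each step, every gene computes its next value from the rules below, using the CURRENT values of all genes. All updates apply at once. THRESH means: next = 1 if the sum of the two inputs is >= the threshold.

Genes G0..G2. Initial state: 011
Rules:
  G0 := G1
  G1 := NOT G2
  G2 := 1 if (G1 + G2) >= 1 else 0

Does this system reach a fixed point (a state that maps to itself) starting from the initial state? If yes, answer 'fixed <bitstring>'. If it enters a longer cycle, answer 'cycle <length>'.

Answer: fixed 001

Derivation:
Step 0: 011
Step 1: G0=G1=1 G1=NOT G2=NOT 1=0 G2=(1+1>=1)=1 -> 101
Step 2: G0=G1=0 G1=NOT G2=NOT 1=0 G2=(0+1>=1)=1 -> 001
Step 3: G0=G1=0 G1=NOT G2=NOT 1=0 G2=(0+1>=1)=1 -> 001
Fixed point reached at step 2: 001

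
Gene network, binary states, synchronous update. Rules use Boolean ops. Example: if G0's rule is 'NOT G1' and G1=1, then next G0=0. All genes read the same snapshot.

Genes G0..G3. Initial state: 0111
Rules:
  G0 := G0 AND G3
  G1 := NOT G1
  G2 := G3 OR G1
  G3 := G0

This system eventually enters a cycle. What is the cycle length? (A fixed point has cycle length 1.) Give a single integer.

Answer: 2

Derivation:
Step 0: 0111
Step 1: G0=G0&G3=0&1=0 G1=NOT G1=NOT 1=0 G2=G3|G1=1|1=1 G3=G0=0 -> 0010
Step 2: G0=G0&G3=0&0=0 G1=NOT G1=NOT 0=1 G2=G3|G1=0|0=0 G3=G0=0 -> 0100
Step 3: G0=G0&G3=0&0=0 G1=NOT G1=NOT 1=0 G2=G3|G1=0|1=1 G3=G0=0 -> 0010
State from step 3 equals state from step 1 -> cycle length 2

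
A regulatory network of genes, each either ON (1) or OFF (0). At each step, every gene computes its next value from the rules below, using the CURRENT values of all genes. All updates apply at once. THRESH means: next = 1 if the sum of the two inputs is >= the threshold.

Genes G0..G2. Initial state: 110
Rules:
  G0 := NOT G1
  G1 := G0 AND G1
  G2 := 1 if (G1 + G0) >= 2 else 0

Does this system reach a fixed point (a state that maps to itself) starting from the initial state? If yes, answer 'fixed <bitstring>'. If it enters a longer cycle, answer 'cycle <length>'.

Step 0: 110
Step 1: G0=NOT G1=NOT 1=0 G1=G0&G1=1&1=1 G2=(1+1>=2)=1 -> 011
Step 2: G0=NOT G1=NOT 1=0 G1=G0&G1=0&1=0 G2=(1+0>=2)=0 -> 000
Step 3: G0=NOT G1=NOT 0=1 G1=G0&G1=0&0=0 G2=(0+0>=2)=0 -> 100
Step 4: G0=NOT G1=NOT 0=1 G1=G0&G1=1&0=0 G2=(0+1>=2)=0 -> 100
Fixed point reached at step 3: 100

Answer: fixed 100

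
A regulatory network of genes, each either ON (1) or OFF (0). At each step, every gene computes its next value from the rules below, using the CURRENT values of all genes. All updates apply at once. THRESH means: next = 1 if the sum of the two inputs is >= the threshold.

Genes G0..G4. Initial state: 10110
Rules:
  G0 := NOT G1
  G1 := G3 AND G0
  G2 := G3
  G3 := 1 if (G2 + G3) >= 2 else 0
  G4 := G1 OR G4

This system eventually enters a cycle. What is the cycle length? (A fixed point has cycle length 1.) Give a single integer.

Answer: 4

Derivation:
Step 0: 10110
Step 1: G0=NOT G1=NOT 0=1 G1=G3&G0=1&1=1 G2=G3=1 G3=(1+1>=2)=1 G4=G1|G4=0|0=0 -> 11110
Step 2: G0=NOT G1=NOT 1=0 G1=G3&G0=1&1=1 G2=G3=1 G3=(1+1>=2)=1 G4=G1|G4=1|0=1 -> 01111
Step 3: G0=NOT G1=NOT 1=0 G1=G3&G0=1&0=0 G2=G3=1 G3=(1+1>=2)=1 G4=G1|G4=1|1=1 -> 00111
Step 4: G0=NOT G1=NOT 0=1 G1=G3&G0=1&0=0 G2=G3=1 G3=(1+1>=2)=1 G4=G1|G4=0|1=1 -> 10111
Step 5: G0=NOT G1=NOT 0=1 G1=G3&G0=1&1=1 G2=G3=1 G3=(1+1>=2)=1 G4=G1|G4=0|1=1 -> 11111
Step 6: G0=NOT G1=NOT 1=0 G1=G3&G0=1&1=1 G2=G3=1 G3=(1+1>=2)=1 G4=G1|G4=1|1=1 -> 01111
State from step 6 equals state from step 2 -> cycle length 4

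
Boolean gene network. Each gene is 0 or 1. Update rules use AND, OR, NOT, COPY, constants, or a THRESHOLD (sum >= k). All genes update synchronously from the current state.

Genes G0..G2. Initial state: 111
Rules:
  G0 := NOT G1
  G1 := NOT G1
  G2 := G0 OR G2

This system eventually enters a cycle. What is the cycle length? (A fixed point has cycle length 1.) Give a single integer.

Step 0: 111
Step 1: G0=NOT G1=NOT 1=0 G1=NOT G1=NOT 1=0 G2=G0|G2=1|1=1 -> 001
Step 2: G0=NOT G1=NOT 0=1 G1=NOT G1=NOT 0=1 G2=G0|G2=0|1=1 -> 111
State from step 2 equals state from step 0 -> cycle length 2

Answer: 2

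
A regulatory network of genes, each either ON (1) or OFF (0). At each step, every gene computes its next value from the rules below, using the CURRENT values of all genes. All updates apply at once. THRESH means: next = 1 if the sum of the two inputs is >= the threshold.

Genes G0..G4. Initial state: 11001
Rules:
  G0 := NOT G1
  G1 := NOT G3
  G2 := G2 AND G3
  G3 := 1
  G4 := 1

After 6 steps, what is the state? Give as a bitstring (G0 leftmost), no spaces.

Step 1: G0=NOT G1=NOT 1=0 G1=NOT G3=NOT 0=1 G2=G2&G3=0&0=0 G3=1(const) G4=1(const) -> 01011
Step 2: G0=NOT G1=NOT 1=0 G1=NOT G3=NOT 1=0 G2=G2&G3=0&1=0 G3=1(const) G4=1(const) -> 00011
Step 3: G0=NOT G1=NOT 0=1 G1=NOT G3=NOT 1=0 G2=G2&G3=0&1=0 G3=1(const) G4=1(const) -> 10011
Step 4: G0=NOT G1=NOT 0=1 G1=NOT G3=NOT 1=0 G2=G2&G3=0&1=0 G3=1(const) G4=1(const) -> 10011
Step 5: G0=NOT G1=NOT 0=1 G1=NOT G3=NOT 1=0 G2=G2&G3=0&1=0 G3=1(const) G4=1(const) -> 10011
Step 6: G0=NOT G1=NOT 0=1 G1=NOT G3=NOT 1=0 G2=G2&G3=0&1=0 G3=1(const) G4=1(const) -> 10011

10011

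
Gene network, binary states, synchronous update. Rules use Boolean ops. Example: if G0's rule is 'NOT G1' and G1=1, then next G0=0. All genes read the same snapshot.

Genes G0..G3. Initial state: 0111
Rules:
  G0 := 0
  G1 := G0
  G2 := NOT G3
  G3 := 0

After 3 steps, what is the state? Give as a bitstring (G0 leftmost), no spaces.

Step 1: G0=0(const) G1=G0=0 G2=NOT G3=NOT 1=0 G3=0(const) -> 0000
Step 2: G0=0(const) G1=G0=0 G2=NOT G3=NOT 0=1 G3=0(const) -> 0010
Step 3: G0=0(const) G1=G0=0 G2=NOT G3=NOT 0=1 G3=0(const) -> 0010

0010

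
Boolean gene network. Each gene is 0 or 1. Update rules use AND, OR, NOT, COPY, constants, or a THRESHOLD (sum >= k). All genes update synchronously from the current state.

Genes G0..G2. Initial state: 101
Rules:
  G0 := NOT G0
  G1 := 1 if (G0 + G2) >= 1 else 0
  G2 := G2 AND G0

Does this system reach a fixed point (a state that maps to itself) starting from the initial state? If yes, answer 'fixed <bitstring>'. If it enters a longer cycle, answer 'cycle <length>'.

Answer: cycle 2

Derivation:
Step 0: 101
Step 1: G0=NOT G0=NOT 1=0 G1=(1+1>=1)=1 G2=G2&G0=1&1=1 -> 011
Step 2: G0=NOT G0=NOT 0=1 G1=(0+1>=1)=1 G2=G2&G0=1&0=0 -> 110
Step 3: G0=NOT G0=NOT 1=0 G1=(1+0>=1)=1 G2=G2&G0=0&1=0 -> 010
Step 4: G0=NOT G0=NOT 0=1 G1=(0+0>=1)=0 G2=G2&G0=0&0=0 -> 100
Step 5: G0=NOT G0=NOT 1=0 G1=(1+0>=1)=1 G2=G2&G0=0&1=0 -> 010
Cycle of length 2 starting at step 3 -> no fixed point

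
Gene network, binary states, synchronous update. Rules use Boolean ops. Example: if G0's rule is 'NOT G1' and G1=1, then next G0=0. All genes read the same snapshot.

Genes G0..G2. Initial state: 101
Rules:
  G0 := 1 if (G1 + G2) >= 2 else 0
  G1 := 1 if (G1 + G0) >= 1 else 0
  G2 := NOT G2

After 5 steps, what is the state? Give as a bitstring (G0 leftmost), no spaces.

Step 1: G0=(0+1>=2)=0 G1=(0+1>=1)=1 G2=NOT G2=NOT 1=0 -> 010
Step 2: G0=(1+0>=2)=0 G1=(1+0>=1)=1 G2=NOT G2=NOT 0=1 -> 011
Step 3: G0=(1+1>=2)=1 G1=(1+0>=1)=1 G2=NOT G2=NOT 1=0 -> 110
Step 4: G0=(1+0>=2)=0 G1=(1+1>=1)=1 G2=NOT G2=NOT 0=1 -> 011
Step 5: G0=(1+1>=2)=1 G1=(1+0>=1)=1 G2=NOT G2=NOT 1=0 -> 110

110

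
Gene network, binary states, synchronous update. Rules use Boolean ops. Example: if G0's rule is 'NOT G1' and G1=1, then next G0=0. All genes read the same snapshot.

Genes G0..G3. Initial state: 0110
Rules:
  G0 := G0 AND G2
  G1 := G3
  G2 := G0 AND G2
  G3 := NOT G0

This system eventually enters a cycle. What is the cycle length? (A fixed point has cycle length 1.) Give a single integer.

Answer: 1

Derivation:
Step 0: 0110
Step 1: G0=G0&G2=0&1=0 G1=G3=0 G2=G0&G2=0&1=0 G3=NOT G0=NOT 0=1 -> 0001
Step 2: G0=G0&G2=0&0=0 G1=G3=1 G2=G0&G2=0&0=0 G3=NOT G0=NOT 0=1 -> 0101
Step 3: G0=G0&G2=0&0=0 G1=G3=1 G2=G0&G2=0&0=0 G3=NOT G0=NOT 0=1 -> 0101
State from step 3 equals state from step 2 -> cycle length 1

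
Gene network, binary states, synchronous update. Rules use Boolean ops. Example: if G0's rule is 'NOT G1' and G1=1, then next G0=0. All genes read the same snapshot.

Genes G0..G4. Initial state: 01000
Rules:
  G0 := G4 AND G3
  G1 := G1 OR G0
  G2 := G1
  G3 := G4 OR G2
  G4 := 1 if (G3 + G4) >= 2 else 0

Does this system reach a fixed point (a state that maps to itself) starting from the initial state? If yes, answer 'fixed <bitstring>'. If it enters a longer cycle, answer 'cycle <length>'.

Answer: fixed 01110

Derivation:
Step 0: 01000
Step 1: G0=G4&G3=0&0=0 G1=G1|G0=1|0=1 G2=G1=1 G3=G4|G2=0|0=0 G4=(0+0>=2)=0 -> 01100
Step 2: G0=G4&G3=0&0=0 G1=G1|G0=1|0=1 G2=G1=1 G3=G4|G2=0|1=1 G4=(0+0>=2)=0 -> 01110
Step 3: G0=G4&G3=0&1=0 G1=G1|G0=1|0=1 G2=G1=1 G3=G4|G2=0|1=1 G4=(1+0>=2)=0 -> 01110
Fixed point reached at step 2: 01110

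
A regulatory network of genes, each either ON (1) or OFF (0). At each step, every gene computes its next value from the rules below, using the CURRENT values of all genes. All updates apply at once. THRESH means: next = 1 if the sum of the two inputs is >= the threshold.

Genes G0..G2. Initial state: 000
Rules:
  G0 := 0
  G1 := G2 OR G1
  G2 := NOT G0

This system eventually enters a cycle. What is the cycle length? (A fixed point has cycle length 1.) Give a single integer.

Answer: 1

Derivation:
Step 0: 000
Step 1: G0=0(const) G1=G2|G1=0|0=0 G2=NOT G0=NOT 0=1 -> 001
Step 2: G0=0(const) G1=G2|G1=1|0=1 G2=NOT G0=NOT 0=1 -> 011
Step 3: G0=0(const) G1=G2|G1=1|1=1 G2=NOT G0=NOT 0=1 -> 011
State from step 3 equals state from step 2 -> cycle length 1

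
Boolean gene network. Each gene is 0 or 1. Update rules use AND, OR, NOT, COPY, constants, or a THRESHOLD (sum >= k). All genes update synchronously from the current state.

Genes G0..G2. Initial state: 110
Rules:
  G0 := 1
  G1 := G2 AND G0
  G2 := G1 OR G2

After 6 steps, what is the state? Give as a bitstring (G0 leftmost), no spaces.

Step 1: G0=1(const) G1=G2&G0=0&1=0 G2=G1|G2=1|0=1 -> 101
Step 2: G0=1(const) G1=G2&G0=1&1=1 G2=G1|G2=0|1=1 -> 111
Step 3: G0=1(const) G1=G2&G0=1&1=1 G2=G1|G2=1|1=1 -> 111
Step 4: G0=1(const) G1=G2&G0=1&1=1 G2=G1|G2=1|1=1 -> 111
Step 5: G0=1(const) G1=G2&G0=1&1=1 G2=G1|G2=1|1=1 -> 111
Step 6: G0=1(const) G1=G2&G0=1&1=1 G2=G1|G2=1|1=1 -> 111

111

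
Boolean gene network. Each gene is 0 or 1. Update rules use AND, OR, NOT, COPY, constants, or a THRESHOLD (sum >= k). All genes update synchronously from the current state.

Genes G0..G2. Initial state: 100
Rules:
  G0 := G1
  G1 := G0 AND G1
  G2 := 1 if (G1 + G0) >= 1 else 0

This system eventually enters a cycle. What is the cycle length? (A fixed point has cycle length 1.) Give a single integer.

Answer: 1

Derivation:
Step 0: 100
Step 1: G0=G1=0 G1=G0&G1=1&0=0 G2=(0+1>=1)=1 -> 001
Step 2: G0=G1=0 G1=G0&G1=0&0=0 G2=(0+0>=1)=0 -> 000
Step 3: G0=G1=0 G1=G0&G1=0&0=0 G2=(0+0>=1)=0 -> 000
State from step 3 equals state from step 2 -> cycle length 1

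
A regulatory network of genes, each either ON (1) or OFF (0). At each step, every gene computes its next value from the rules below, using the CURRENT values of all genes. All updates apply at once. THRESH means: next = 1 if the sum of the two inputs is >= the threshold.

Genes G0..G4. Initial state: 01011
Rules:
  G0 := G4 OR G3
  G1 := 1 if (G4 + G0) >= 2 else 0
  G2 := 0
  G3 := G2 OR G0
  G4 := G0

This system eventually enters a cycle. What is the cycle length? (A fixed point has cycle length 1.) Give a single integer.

Answer: 2

Derivation:
Step 0: 01011
Step 1: G0=G4|G3=1|1=1 G1=(1+0>=2)=0 G2=0(const) G3=G2|G0=0|0=0 G4=G0=0 -> 10000
Step 2: G0=G4|G3=0|0=0 G1=(0+1>=2)=0 G2=0(const) G3=G2|G0=0|1=1 G4=G0=1 -> 00011
Step 3: G0=G4|G3=1|1=1 G1=(1+0>=2)=0 G2=0(const) G3=G2|G0=0|0=0 G4=G0=0 -> 10000
State from step 3 equals state from step 1 -> cycle length 2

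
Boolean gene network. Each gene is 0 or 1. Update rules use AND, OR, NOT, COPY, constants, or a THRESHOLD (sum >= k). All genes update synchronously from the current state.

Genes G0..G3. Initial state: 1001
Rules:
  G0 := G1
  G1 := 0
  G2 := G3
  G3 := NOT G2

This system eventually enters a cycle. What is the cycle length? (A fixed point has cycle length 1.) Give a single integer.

Step 0: 1001
Step 1: G0=G1=0 G1=0(const) G2=G3=1 G3=NOT G2=NOT 0=1 -> 0011
Step 2: G0=G1=0 G1=0(const) G2=G3=1 G3=NOT G2=NOT 1=0 -> 0010
Step 3: G0=G1=0 G1=0(const) G2=G3=0 G3=NOT G2=NOT 1=0 -> 0000
Step 4: G0=G1=0 G1=0(const) G2=G3=0 G3=NOT G2=NOT 0=1 -> 0001
Step 5: G0=G1=0 G1=0(const) G2=G3=1 G3=NOT G2=NOT 0=1 -> 0011
State from step 5 equals state from step 1 -> cycle length 4

Answer: 4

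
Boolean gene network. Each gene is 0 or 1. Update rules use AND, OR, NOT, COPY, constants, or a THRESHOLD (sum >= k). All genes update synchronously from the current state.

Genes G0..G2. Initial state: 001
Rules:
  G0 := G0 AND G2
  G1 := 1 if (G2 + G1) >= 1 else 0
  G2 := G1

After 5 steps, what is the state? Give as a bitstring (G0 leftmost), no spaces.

Step 1: G0=G0&G2=0&1=0 G1=(1+0>=1)=1 G2=G1=0 -> 010
Step 2: G0=G0&G2=0&0=0 G1=(0+1>=1)=1 G2=G1=1 -> 011
Step 3: G0=G0&G2=0&1=0 G1=(1+1>=1)=1 G2=G1=1 -> 011
Step 4: G0=G0&G2=0&1=0 G1=(1+1>=1)=1 G2=G1=1 -> 011
Step 5: G0=G0&G2=0&1=0 G1=(1+1>=1)=1 G2=G1=1 -> 011

011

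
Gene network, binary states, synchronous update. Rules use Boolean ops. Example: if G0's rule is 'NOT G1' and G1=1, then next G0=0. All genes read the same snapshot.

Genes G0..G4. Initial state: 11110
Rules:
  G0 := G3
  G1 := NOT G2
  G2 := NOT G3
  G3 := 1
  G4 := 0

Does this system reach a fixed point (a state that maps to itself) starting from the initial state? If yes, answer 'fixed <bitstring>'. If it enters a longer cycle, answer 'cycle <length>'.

Step 0: 11110
Step 1: G0=G3=1 G1=NOT G2=NOT 1=0 G2=NOT G3=NOT 1=0 G3=1(const) G4=0(const) -> 10010
Step 2: G0=G3=1 G1=NOT G2=NOT 0=1 G2=NOT G3=NOT 1=0 G3=1(const) G4=0(const) -> 11010
Step 3: G0=G3=1 G1=NOT G2=NOT 0=1 G2=NOT G3=NOT 1=0 G3=1(const) G4=0(const) -> 11010
Fixed point reached at step 2: 11010

Answer: fixed 11010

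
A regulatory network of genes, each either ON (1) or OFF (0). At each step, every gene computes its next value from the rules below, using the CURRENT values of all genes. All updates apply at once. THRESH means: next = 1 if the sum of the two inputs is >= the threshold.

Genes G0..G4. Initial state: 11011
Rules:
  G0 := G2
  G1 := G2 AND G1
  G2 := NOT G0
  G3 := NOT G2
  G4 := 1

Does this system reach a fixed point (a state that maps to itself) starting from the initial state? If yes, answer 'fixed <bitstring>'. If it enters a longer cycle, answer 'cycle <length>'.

Answer: cycle 4

Derivation:
Step 0: 11011
Step 1: G0=G2=0 G1=G2&G1=0&1=0 G2=NOT G0=NOT 1=0 G3=NOT G2=NOT 0=1 G4=1(const) -> 00011
Step 2: G0=G2=0 G1=G2&G1=0&0=0 G2=NOT G0=NOT 0=1 G3=NOT G2=NOT 0=1 G4=1(const) -> 00111
Step 3: G0=G2=1 G1=G2&G1=1&0=0 G2=NOT G0=NOT 0=1 G3=NOT G2=NOT 1=0 G4=1(const) -> 10101
Step 4: G0=G2=1 G1=G2&G1=1&0=0 G2=NOT G0=NOT 1=0 G3=NOT G2=NOT 1=0 G4=1(const) -> 10001
Step 5: G0=G2=0 G1=G2&G1=0&0=0 G2=NOT G0=NOT 1=0 G3=NOT G2=NOT 0=1 G4=1(const) -> 00011
Cycle of length 4 starting at step 1 -> no fixed point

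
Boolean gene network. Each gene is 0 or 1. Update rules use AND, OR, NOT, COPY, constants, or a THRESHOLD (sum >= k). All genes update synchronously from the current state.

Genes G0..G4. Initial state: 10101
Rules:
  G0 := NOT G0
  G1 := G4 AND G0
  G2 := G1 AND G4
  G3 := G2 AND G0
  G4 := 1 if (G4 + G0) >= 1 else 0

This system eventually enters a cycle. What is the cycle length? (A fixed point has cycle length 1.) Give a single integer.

Step 0: 10101
Step 1: G0=NOT G0=NOT 1=0 G1=G4&G0=1&1=1 G2=G1&G4=0&1=0 G3=G2&G0=1&1=1 G4=(1+1>=1)=1 -> 01011
Step 2: G0=NOT G0=NOT 0=1 G1=G4&G0=1&0=0 G2=G1&G4=1&1=1 G3=G2&G0=0&0=0 G4=(1+0>=1)=1 -> 10101
State from step 2 equals state from step 0 -> cycle length 2

Answer: 2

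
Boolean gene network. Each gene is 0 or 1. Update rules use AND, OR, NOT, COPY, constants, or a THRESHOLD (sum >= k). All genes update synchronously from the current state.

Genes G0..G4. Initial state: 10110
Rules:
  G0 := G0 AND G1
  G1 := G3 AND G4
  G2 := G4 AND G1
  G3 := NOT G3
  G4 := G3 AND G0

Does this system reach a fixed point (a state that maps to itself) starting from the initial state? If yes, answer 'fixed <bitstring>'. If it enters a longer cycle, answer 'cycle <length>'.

Answer: cycle 2

Derivation:
Step 0: 10110
Step 1: G0=G0&G1=1&0=0 G1=G3&G4=1&0=0 G2=G4&G1=0&0=0 G3=NOT G3=NOT 1=0 G4=G3&G0=1&1=1 -> 00001
Step 2: G0=G0&G1=0&0=0 G1=G3&G4=0&1=0 G2=G4&G1=1&0=0 G3=NOT G3=NOT 0=1 G4=G3&G0=0&0=0 -> 00010
Step 3: G0=G0&G1=0&0=0 G1=G3&G4=1&0=0 G2=G4&G1=0&0=0 G3=NOT G3=NOT 1=0 G4=G3&G0=1&0=0 -> 00000
Step 4: G0=G0&G1=0&0=0 G1=G3&G4=0&0=0 G2=G4&G1=0&0=0 G3=NOT G3=NOT 0=1 G4=G3&G0=0&0=0 -> 00010
Cycle of length 2 starting at step 2 -> no fixed point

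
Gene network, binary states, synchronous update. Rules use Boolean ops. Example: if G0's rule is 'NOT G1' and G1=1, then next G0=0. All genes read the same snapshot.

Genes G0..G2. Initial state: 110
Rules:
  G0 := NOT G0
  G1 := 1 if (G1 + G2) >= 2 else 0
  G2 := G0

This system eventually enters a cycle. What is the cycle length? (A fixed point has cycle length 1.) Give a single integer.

Answer: 2

Derivation:
Step 0: 110
Step 1: G0=NOT G0=NOT 1=0 G1=(1+0>=2)=0 G2=G0=1 -> 001
Step 2: G0=NOT G0=NOT 0=1 G1=(0+1>=2)=0 G2=G0=0 -> 100
Step 3: G0=NOT G0=NOT 1=0 G1=(0+0>=2)=0 G2=G0=1 -> 001
State from step 3 equals state from step 1 -> cycle length 2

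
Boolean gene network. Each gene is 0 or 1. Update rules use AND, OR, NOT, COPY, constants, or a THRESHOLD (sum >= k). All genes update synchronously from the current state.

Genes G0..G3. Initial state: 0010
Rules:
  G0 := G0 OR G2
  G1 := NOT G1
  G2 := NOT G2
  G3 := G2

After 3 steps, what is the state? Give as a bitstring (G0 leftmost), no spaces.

Step 1: G0=G0|G2=0|1=1 G1=NOT G1=NOT 0=1 G2=NOT G2=NOT 1=0 G3=G2=1 -> 1101
Step 2: G0=G0|G2=1|0=1 G1=NOT G1=NOT 1=0 G2=NOT G2=NOT 0=1 G3=G2=0 -> 1010
Step 3: G0=G0|G2=1|1=1 G1=NOT G1=NOT 0=1 G2=NOT G2=NOT 1=0 G3=G2=1 -> 1101

1101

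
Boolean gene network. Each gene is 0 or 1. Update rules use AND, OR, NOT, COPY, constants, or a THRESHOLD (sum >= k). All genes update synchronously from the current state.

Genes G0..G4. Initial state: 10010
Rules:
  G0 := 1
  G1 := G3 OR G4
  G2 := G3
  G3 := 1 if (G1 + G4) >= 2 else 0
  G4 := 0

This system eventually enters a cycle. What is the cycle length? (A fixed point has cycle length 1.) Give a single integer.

Answer: 1

Derivation:
Step 0: 10010
Step 1: G0=1(const) G1=G3|G4=1|0=1 G2=G3=1 G3=(0+0>=2)=0 G4=0(const) -> 11100
Step 2: G0=1(const) G1=G3|G4=0|0=0 G2=G3=0 G3=(1+0>=2)=0 G4=0(const) -> 10000
Step 3: G0=1(const) G1=G3|G4=0|0=0 G2=G3=0 G3=(0+0>=2)=0 G4=0(const) -> 10000
State from step 3 equals state from step 2 -> cycle length 1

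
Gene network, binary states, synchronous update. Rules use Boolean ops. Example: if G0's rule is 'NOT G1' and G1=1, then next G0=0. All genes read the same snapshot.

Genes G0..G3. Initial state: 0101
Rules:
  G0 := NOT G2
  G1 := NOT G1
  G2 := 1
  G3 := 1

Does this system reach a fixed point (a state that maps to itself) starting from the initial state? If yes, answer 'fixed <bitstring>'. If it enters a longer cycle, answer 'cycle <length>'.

Answer: cycle 2

Derivation:
Step 0: 0101
Step 1: G0=NOT G2=NOT 0=1 G1=NOT G1=NOT 1=0 G2=1(const) G3=1(const) -> 1011
Step 2: G0=NOT G2=NOT 1=0 G1=NOT G1=NOT 0=1 G2=1(const) G3=1(const) -> 0111
Step 3: G0=NOT G2=NOT 1=0 G1=NOT G1=NOT 1=0 G2=1(const) G3=1(const) -> 0011
Step 4: G0=NOT G2=NOT 1=0 G1=NOT G1=NOT 0=1 G2=1(const) G3=1(const) -> 0111
Cycle of length 2 starting at step 2 -> no fixed point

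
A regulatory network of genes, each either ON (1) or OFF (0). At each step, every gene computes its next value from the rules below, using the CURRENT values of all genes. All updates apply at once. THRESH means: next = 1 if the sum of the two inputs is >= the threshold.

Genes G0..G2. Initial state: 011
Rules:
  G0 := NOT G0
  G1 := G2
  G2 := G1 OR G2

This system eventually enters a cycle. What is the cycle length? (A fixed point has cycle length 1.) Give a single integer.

Step 0: 011
Step 1: G0=NOT G0=NOT 0=1 G1=G2=1 G2=G1|G2=1|1=1 -> 111
Step 2: G0=NOT G0=NOT 1=0 G1=G2=1 G2=G1|G2=1|1=1 -> 011
State from step 2 equals state from step 0 -> cycle length 2

Answer: 2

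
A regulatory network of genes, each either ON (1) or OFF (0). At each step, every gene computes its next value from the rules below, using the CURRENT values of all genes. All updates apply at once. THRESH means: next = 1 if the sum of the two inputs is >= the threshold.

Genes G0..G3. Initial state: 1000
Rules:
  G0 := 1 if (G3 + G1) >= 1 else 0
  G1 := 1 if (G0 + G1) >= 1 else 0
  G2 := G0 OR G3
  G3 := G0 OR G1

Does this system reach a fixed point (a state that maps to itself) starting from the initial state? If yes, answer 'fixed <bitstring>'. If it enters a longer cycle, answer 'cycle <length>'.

Step 0: 1000
Step 1: G0=(0+0>=1)=0 G1=(1+0>=1)=1 G2=G0|G3=1|0=1 G3=G0|G1=1|0=1 -> 0111
Step 2: G0=(1+1>=1)=1 G1=(0+1>=1)=1 G2=G0|G3=0|1=1 G3=G0|G1=0|1=1 -> 1111
Step 3: G0=(1+1>=1)=1 G1=(1+1>=1)=1 G2=G0|G3=1|1=1 G3=G0|G1=1|1=1 -> 1111
Fixed point reached at step 2: 1111

Answer: fixed 1111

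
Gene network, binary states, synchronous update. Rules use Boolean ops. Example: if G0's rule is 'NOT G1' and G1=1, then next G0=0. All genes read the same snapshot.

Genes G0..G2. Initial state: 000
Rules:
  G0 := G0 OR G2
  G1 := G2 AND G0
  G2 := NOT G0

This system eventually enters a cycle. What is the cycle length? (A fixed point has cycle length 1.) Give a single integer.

Answer: 1

Derivation:
Step 0: 000
Step 1: G0=G0|G2=0|0=0 G1=G2&G0=0&0=0 G2=NOT G0=NOT 0=1 -> 001
Step 2: G0=G0|G2=0|1=1 G1=G2&G0=1&0=0 G2=NOT G0=NOT 0=1 -> 101
Step 3: G0=G0|G2=1|1=1 G1=G2&G0=1&1=1 G2=NOT G0=NOT 1=0 -> 110
Step 4: G0=G0|G2=1|0=1 G1=G2&G0=0&1=0 G2=NOT G0=NOT 1=0 -> 100
Step 5: G0=G0|G2=1|0=1 G1=G2&G0=0&1=0 G2=NOT G0=NOT 1=0 -> 100
State from step 5 equals state from step 4 -> cycle length 1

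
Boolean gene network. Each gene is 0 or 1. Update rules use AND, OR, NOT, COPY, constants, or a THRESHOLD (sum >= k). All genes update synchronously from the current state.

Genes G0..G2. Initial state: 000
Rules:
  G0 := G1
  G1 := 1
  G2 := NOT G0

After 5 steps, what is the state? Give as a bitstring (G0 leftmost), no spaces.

Step 1: G0=G1=0 G1=1(const) G2=NOT G0=NOT 0=1 -> 011
Step 2: G0=G1=1 G1=1(const) G2=NOT G0=NOT 0=1 -> 111
Step 3: G0=G1=1 G1=1(const) G2=NOT G0=NOT 1=0 -> 110
Step 4: G0=G1=1 G1=1(const) G2=NOT G0=NOT 1=0 -> 110
Step 5: G0=G1=1 G1=1(const) G2=NOT G0=NOT 1=0 -> 110

110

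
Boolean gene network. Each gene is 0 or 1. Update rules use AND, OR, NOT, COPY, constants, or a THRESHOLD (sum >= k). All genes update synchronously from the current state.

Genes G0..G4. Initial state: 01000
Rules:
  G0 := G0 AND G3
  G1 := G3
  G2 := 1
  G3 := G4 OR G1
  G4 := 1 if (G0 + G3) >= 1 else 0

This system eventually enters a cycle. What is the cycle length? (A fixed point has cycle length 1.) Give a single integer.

Answer: 2

Derivation:
Step 0: 01000
Step 1: G0=G0&G3=0&0=0 G1=G3=0 G2=1(const) G3=G4|G1=0|1=1 G4=(0+0>=1)=0 -> 00110
Step 2: G0=G0&G3=0&1=0 G1=G3=1 G2=1(const) G3=G4|G1=0|0=0 G4=(0+1>=1)=1 -> 01101
Step 3: G0=G0&G3=0&0=0 G1=G3=0 G2=1(const) G3=G4|G1=1|1=1 G4=(0+0>=1)=0 -> 00110
State from step 3 equals state from step 1 -> cycle length 2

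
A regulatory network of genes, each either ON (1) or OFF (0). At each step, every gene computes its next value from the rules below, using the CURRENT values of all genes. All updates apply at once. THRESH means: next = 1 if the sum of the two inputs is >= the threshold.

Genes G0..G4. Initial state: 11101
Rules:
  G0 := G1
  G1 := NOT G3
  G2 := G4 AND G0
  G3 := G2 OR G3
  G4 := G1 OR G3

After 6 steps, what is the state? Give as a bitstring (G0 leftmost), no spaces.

Step 1: G0=G1=1 G1=NOT G3=NOT 0=1 G2=G4&G0=1&1=1 G3=G2|G3=1|0=1 G4=G1|G3=1|0=1 -> 11111
Step 2: G0=G1=1 G1=NOT G3=NOT 1=0 G2=G4&G0=1&1=1 G3=G2|G3=1|1=1 G4=G1|G3=1|1=1 -> 10111
Step 3: G0=G1=0 G1=NOT G3=NOT 1=0 G2=G4&G0=1&1=1 G3=G2|G3=1|1=1 G4=G1|G3=0|1=1 -> 00111
Step 4: G0=G1=0 G1=NOT G3=NOT 1=0 G2=G4&G0=1&0=0 G3=G2|G3=1|1=1 G4=G1|G3=0|1=1 -> 00011
Step 5: G0=G1=0 G1=NOT G3=NOT 1=0 G2=G4&G0=1&0=0 G3=G2|G3=0|1=1 G4=G1|G3=0|1=1 -> 00011
Step 6: G0=G1=0 G1=NOT G3=NOT 1=0 G2=G4&G0=1&0=0 G3=G2|G3=0|1=1 G4=G1|G3=0|1=1 -> 00011

00011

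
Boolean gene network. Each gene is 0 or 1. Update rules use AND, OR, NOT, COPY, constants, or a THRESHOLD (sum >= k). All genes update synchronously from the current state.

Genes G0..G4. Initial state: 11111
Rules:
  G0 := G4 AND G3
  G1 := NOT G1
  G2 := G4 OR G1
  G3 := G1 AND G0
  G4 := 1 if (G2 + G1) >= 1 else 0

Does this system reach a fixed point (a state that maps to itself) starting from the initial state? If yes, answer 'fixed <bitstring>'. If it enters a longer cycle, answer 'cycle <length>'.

Answer: cycle 2

Derivation:
Step 0: 11111
Step 1: G0=G4&G3=1&1=1 G1=NOT G1=NOT 1=0 G2=G4|G1=1|1=1 G3=G1&G0=1&1=1 G4=(1+1>=1)=1 -> 10111
Step 2: G0=G4&G3=1&1=1 G1=NOT G1=NOT 0=1 G2=G4|G1=1|0=1 G3=G1&G0=0&1=0 G4=(1+0>=1)=1 -> 11101
Step 3: G0=G4&G3=1&0=0 G1=NOT G1=NOT 1=0 G2=G4|G1=1|1=1 G3=G1&G0=1&1=1 G4=(1+1>=1)=1 -> 00111
Step 4: G0=G4&G3=1&1=1 G1=NOT G1=NOT 0=1 G2=G4|G1=1|0=1 G3=G1&G0=0&0=0 G4=(1+0>=1)=1 -> 11101
Cycle of length 2 starting at step 2 -> no fixed point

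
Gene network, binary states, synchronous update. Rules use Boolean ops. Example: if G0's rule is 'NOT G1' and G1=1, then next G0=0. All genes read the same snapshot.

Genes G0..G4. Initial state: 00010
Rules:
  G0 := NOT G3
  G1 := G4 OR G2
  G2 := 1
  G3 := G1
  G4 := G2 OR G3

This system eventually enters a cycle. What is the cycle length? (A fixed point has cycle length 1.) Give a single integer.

Answer: 1

Derivation:
Step 0: 00010
Step 1: G0=NOT G3=NOT 1=0 G1=G4|G2=0|0=0 G2=1(const) G3=G1=0 G4=G2|G3=0|1=1 -> 00101
Step 2: G0=NOT G3=NOT 0=1 G1=G4|G2=1|1=1 G2=1(const) G3=G1=0 G4=G2|G3=1|0=1 -> 11101
Step 3: G0=NOT G3=NOT 0=1 G1=G4|G2=1|1=1 G2=1(const) G3=G1=1 G4=G2|G3=1|0=1 -> 11111
Step 4: G0=NOT G3=NOT 1=0 G1=G4|G2=1|1=1 G2=1(const) G3=G1=1 G4=G2|G3=1|1=1 -> 01111
Step 5: G0=NOT G3=NOT 1=0 G1=G4|G2=1|1=1 G2=1(const) G3=G1=1 G4=G2|G3=1|1=1 -> 01111
State from step 5 equals state from step 4 -> cycle length 1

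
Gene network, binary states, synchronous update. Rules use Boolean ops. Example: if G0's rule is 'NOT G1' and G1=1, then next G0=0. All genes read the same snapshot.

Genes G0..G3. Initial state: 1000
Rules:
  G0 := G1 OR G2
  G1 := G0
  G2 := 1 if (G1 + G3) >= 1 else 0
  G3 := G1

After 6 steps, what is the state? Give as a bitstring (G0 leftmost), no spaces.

Step 1: G0=G1|G2=0|0=0 G1=G0=1 G2=(0+0>=1)=0 G3=G1=0 -> 0100
Step 2: G0=G1|G2=1|0=1 G1=G0=0 G2=(1+0>=1)=1 G3=G1=1 -> 1011
Step 3: G0=G1|G2=0|1=1 G1=G0=1 G2=(0+1>=1)=1 G3=G1=0 -> 1110
Step 4: G0=G1|G2=1|1=1 G1=G0=1 G2=(1+0>=1)=1 G3=G1=1 -> 1111
Step 5: G0=G1|G2=1|1=1 G1=G0=1 G2=(1+1>=1)=1 G3=G1=1 -> 1111
Step 6: G0=G1|G2=1|1=1 G1=G0=1 G2=(1+1>=1)=1 G3=G1=1 -> 1111

1111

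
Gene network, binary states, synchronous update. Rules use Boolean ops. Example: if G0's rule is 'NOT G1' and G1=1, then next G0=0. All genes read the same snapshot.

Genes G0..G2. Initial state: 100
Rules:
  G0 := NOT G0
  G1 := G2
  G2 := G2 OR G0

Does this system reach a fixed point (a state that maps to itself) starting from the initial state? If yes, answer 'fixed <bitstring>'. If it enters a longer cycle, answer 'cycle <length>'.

Step 0: 100
Step 1: G0=NOT G0=NOT 1=0 G1=G2=0 G2=G2|G0=0|1=1 -> 001
Step 2: G0=NOT G0=NOT 0=1 G1=G2=1 G2=G2|G0=1|0=1 -> 111
Step 3: G0=NOT G0=NOT 1=0 G1=G2=1 G2=G2|G0=1|1=1 -> 011
Step 4: G0=NOT G0=NOT 0=1 G1=G2=1 G2=G2|G0=1|0=1 -> 111
Cycle of length 2 starting at step 2 -> no fixed point

Answer: cycle 2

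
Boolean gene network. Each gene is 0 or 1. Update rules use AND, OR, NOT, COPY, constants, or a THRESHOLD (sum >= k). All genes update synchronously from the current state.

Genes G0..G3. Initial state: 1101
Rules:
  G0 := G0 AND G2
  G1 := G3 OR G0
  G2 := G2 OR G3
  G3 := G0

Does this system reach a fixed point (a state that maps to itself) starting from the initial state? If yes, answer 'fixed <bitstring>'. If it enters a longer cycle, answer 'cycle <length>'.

Step 0: 1101
Step 1: G0=G0&G2=1&0=0 G1=G3|G0=1|1=1 G2=G2|G3=0|1=1 G3=G0=1 -> 0111
Step 2: G0=G0&G2=0&1=0 G1=G3|G0=1|0=1 G2=G2|G3=1|1=1 G3=G0=0 -> 0110
Step 3: G0=G0&G2=0&1=0 G1=G3|G0=0|0=0 G2=G2|G3=1|0=1 G3=G0=0 -> 0010
Step 4: G0=G0&G2=0&1=0 G1=G3|G0=0|0=0 G2=G2|G3=1|0=1 G3=G0=0 -> 0010
Fixed point reached at step 3: 0010

Answer: fixed 0010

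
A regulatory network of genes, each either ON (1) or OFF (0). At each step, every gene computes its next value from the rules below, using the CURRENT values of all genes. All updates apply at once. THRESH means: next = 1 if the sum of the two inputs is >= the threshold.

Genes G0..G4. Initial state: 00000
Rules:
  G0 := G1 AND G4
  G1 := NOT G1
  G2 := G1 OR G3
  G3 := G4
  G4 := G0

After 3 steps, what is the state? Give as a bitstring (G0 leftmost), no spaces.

Step 1: G0=G1&G4=0&0=0 G1=NOT G1=NOT 0=1 G2=G1|G3=0|0=0 G3=G4=0 G4=G0=0 -> 01000
Step 2: G0=G1&G4=1&0=0 G1=NOT G1=NOT 1=0 G2=G1|G3=1|0=1 G3=G4=0 G4=G0=0 -> 00100
Step 3: G0=G1&G4=0&0=0 G1=NOT G1=NOT 0=1 G2=G1|G3=0|0=0 G3=G4=0 G4=G0=0 -> 01000

01000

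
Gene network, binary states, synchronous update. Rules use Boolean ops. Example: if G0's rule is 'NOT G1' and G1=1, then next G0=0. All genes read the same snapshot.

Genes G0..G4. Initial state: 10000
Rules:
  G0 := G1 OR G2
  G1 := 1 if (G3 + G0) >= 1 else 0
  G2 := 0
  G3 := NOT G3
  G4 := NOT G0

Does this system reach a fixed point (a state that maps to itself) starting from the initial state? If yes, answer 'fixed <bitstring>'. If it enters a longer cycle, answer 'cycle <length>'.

Answer: cycle 2

Derivation:
Step 0: 10000
Step 1: G0=G1|G2=0|0=0 G1=(0+1>=1)=1 G2=0(const) G3=NOT G3=NOT 0=1 G4=NOT G0=NOT 1=0 -> 01010
Step 2: G0=G1|G2=1|0=1 G1=(1+0>=1)=1 G2=0(const) G3=NOT G3=NOT 1=0 G4=NOT G0=NOT 0=1 -> 11001
Step 3: G0=G1|G2=1|0=1 G1=(0+1>=1)=1 G2=0(const) G3=NOT G3=NOT 0=1 G4=NOT G0=NOT 1=0 -> 11010
Step 4: G0=G1|G2=1|0=1 G1=(1+1>=1)=1 G2=0(const) G3=NOT G3=NOT 1=0 G4=NOT G0=NOT 1=0 -> 11000
Step 5: G0=G1|G2=1|0=1 G1=(0+1>=1)=1 G2=0(const) G3=NOT G3=NOT 0=1 G4=NOT G0=NOT 1=0 -> 11010
Cycle of length 2 starting at step 3 -> no fixed point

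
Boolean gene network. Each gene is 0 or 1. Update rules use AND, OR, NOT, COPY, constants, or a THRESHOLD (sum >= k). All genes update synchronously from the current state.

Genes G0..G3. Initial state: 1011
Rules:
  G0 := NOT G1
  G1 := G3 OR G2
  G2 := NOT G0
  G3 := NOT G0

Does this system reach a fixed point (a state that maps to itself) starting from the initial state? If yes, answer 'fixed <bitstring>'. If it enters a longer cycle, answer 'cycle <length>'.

Answer: cycle 3

Derivation:
Step 0: 1011
Step 1: G0=NOT G1=NOT 0=1 G1=G3|G2=1|1=1 G2=NOT G0=NOT 1=0 G3=NOT G0=NOT 1=0 -> 1100
Step 2: G0=NOT G1=NOT 1=0 G1=G3|G2=0|0=0 G2=NOT G0=NOT 1=0 G3=NOT G0=NOT 1=0 -> 0000
Step 3: G0=NOT G1=NOT 0=1 G1=G3|G2=0|0=0 G2=NOT G0=NOT 0=1 G3=NOT G0=NOT 0=1 -> 1011
Cycle of length 3 starting at step 0 -> no fixed point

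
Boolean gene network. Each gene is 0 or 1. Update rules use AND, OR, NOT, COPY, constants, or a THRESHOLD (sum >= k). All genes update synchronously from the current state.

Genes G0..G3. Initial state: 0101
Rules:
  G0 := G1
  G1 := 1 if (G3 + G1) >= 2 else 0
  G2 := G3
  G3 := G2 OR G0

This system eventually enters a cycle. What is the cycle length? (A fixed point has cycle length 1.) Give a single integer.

Answer: 1

Derivation:
Step 0: 0101
Step 1: G0=G1=1 G1=(1+1>=2)=1 G2=G3=1 G3=G2|G0=0|0=0 -> 1110
Step 2: G0=G1=1 G1=(0+1>=2)=0 G2=G3=0 G3=G2|G0=1|1=1 -> 1001
Step 3: G0=G1=0 G1=(1+0>=2)=0 G2=G3=1 G3=G2|G0=0|1=1 -> 0011
Step 4: G0=G1=0 G1=(1+0>=2)=0 G2=G3=1 G3=G2|G0=1|0=1 -> 0011
State from step 4 equals state from step 3 -> cycle length 1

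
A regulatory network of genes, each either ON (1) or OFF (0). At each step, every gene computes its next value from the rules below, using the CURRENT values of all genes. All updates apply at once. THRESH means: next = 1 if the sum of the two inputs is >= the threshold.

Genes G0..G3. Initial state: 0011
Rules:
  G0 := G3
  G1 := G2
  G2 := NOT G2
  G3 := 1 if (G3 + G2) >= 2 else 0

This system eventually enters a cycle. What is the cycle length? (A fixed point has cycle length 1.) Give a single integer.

Answer: 2

Derivation:
Step 0: 0011
Step 1: G0=G3=1 G1=G2=1 G2=NOT G2=NOT 1=0 G3=(1+1>=2)=1 -> 1101
Step 2: G0=G3=1 G1=G2=0 G2=NOT G2=NOT 0=1 G3=(1+0>=2)=0 -> 1010
Step 3: G0=G3=0 G1=G2=1 G2=NOT G2=NOT 1=0 G3=(0+1>=2)=0 -> 0100
Step 4: G0=G3=0 G1=G2=0 G2=NOT G2=NOT 0=1 G3=(0+0>=2)=0 -> 0010
Step 5: G0=G3=0 G1=G2=1 G2=NOT G2=NOT 1=0 G3=(0+1>=2)=0 -> 0100
State from step 5 equals state from step 3 -> cycle length 2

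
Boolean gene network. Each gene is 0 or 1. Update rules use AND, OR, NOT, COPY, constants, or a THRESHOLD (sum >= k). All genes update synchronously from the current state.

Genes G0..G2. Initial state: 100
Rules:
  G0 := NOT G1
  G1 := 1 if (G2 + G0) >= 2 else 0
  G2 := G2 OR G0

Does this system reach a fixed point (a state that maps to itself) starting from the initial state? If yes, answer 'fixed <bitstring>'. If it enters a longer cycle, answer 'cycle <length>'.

Answer: cycle 4

Derivation:
Step 0: 100
Step 1: G0=NOT G1=NOT 0=1 G1=(0+1>=2)=0 G2=G2|G0=0|1=1 -> 101
Step 2: G0=NOT G1=NOT 0=1 G1=(1+1>=2)=1 G2=G2|G0=1|1=1 -> 111
Step 3: G0=NOT G1=NOT 1=0 G1=(1+1>=2)=1 G2=G2|G0=1|1=1 -> 011
Step 4: G0=NOT G1=NOT 1=0 G1=(1+0>=2)=0 G2=G2|G0=1|0=1 -> 001
Step 5: G0=NOT G1=NOT 0=1 G1=(1+0>=2)=0 G2=G2|G0=1|0=1 -> 101
Cycle of length 4 starting at step 1 -> no fixed point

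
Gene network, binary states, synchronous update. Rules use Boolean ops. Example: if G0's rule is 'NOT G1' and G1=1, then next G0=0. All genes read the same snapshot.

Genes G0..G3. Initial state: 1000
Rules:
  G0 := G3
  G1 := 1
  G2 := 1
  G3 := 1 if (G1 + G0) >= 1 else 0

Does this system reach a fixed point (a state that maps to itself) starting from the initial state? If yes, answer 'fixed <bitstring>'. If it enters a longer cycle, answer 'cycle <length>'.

Answer: fixed 1111

Derivation:
Step 0: 1000
Step 1: G0=G3=0 G1=1(const) G2=1(const) G3=(0+1>=1)=1 -> 0111
Step 2: G0=G3=1 G1=1(const) G2=1(const) G3=(1+0>=1)=1 -> 1111
Step 3: G0=G3=1 G1=1(const) G2=1(const) G3=(1+1>=1)=1 -> 1111
Fixed point reached at step 2: 1111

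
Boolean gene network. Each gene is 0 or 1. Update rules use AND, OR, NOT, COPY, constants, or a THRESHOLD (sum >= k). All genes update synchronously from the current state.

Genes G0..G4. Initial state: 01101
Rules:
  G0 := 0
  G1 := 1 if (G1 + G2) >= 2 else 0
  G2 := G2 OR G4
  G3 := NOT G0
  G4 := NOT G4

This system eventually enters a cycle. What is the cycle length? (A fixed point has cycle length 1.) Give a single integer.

Answer: 2

Derivation:
Step 0: 01101
Step 1: G0=0(const) G1=(1+1>=2)=1 G2=G2|G4=1|1=1 G3=NOT G0=NOT 0=1 G4=NOT G4=NOT 1=0 -> 01110
Step 2: G0=0(const) G1=(1+1>=2)=1 G2=G2|G4=1|0=1 G3=NOT G0=NOT 0=1 G4=NOT G4=NOT 0=1 -> 01111
Step 3: G0=0(const) G1=(1+1>=2)=1 G2=G2|G4=1|1=1 G3=NOT G0=NOT 0=1 G4=NOT G4=NOT 1=0 -> 01110
State from step 3 equals state from step 1 -> cycle length 2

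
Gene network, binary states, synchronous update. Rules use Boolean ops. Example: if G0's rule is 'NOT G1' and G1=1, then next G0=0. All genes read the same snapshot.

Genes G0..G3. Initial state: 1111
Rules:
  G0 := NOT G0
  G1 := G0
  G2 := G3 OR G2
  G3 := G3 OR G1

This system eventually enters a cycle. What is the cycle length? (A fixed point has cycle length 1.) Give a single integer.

Answer: 2

Derivation:
Step 0: 1111
Step 1: G0=NOT G0=NOT 1=0 G1=G0=1 G2=G3|G2=1|1=1 G3=G3|G1=1|1=1 -> 0111
Step 2: G0=NOT G0=NOT 0=1 G1=G0=0 G2=G3|G2=1|1=1 G3=G3|G1=1|1=1 -> 1011
Step 3: G0=NOT G0=NOT 1=0 G1=G0=1 G2=G3|G2=1|1=1 G3=G3|G1=1|0=1 -> 0111
State from step 3 equals state from step 1 -> cycle length 2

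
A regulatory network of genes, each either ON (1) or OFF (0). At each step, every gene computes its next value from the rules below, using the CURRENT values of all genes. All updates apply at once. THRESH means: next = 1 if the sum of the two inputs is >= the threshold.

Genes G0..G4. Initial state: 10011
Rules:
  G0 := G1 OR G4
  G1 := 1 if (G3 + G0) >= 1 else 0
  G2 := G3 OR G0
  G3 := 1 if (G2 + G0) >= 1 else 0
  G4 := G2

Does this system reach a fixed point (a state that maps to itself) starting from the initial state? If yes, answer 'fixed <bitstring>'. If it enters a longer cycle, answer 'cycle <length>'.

Step 0: 10011
Step 1: G0=G1|G4=0|1=1 G1=(1+1>=1)=1 G2=G3|G0=1|1=1 G3=(0+1>=1)=1 G4=G2=0 -> 11110
Step 2: G0=G1|G4=1|0=1 G1=(1+1>=1)=1 G2=G3|G0=1|1=1 G3=(1+1>=1)=1 G4=G2=1 -> 11111
Step 3: G0=G1|G4=1|1=1 G1=(1+1>=1)=1 G2=G3|G0=1|1=1 G3=(1+1>=1)=1 G4=G2=1 -> 11111
Fixed point reached at step 2: 11111

Answer: fixed 11111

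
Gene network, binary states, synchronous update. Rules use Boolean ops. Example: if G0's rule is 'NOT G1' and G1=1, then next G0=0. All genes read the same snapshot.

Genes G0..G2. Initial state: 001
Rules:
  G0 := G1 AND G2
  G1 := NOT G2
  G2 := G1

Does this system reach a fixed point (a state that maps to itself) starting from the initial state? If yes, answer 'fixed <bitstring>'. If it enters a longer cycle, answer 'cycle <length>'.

Answer: cycle 4

Derivation:
Step 0: 001
Step 1: G0=G1&G2=0&1=0 G1=NOT G2=NOT 1=0 G2=G1=0 -> 000
Step 2: G0=G1&G2=0&0=0 G1=NOT G2=NOT 0=1 G2=G1=0 -> 010
Step 3: G0=G1&G2=1&0=0 G1=NOT G2=NOT 0=1 G2=G1=1 -> 011
Step 4: G0=G1&G2=1&1=1 G1=NOT G2=NOT 1=0 G2=G1=1 -> 101
Step 5: G0=G1&G2=0&1=0 G1=NOT G2=NOT 1=0 G2=G1=0 -> 000
Cycle of length 4 starting at step 1 -> no fixed point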